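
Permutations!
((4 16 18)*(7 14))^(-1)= (4 18 16)(7 14)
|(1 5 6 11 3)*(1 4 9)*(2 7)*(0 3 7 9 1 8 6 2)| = 11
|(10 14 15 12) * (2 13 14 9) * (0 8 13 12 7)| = |(0 8 13 14 15 7)(2 12 10 9)| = 12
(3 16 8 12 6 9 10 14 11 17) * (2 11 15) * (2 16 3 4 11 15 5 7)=(2 15 16 8 12 6 9 10 14 5 7)(4 11 17)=[0, 1, 15, 3, 11, 7, 9, 2, 12, 10, 14, 17, 6, 13, 5, 16, 8, 4]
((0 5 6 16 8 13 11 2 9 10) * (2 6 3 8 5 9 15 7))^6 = (3 5 16 6 11 13 8) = ((0 9 10)(2 15 7)(3 8 13 11 6 16 5))^6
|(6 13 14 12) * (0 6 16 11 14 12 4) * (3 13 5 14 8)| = 30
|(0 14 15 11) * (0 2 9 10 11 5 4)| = 20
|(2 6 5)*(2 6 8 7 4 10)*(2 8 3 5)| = 4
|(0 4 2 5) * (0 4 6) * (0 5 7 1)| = 7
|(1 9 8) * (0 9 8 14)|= 6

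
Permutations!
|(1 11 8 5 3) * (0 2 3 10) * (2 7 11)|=6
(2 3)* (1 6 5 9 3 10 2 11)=[0, 6, 10, 11, 4, 9, 5, 7, 8, 3, 2, 1]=(1 6 5 9 3 11)(2 10)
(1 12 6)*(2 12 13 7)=(1 13 7 2 12 6)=[0, 13, 12, 3, 4, 5, 1, 2, 8, 9, 10, 11, 6, 7]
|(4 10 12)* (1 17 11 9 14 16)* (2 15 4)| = 30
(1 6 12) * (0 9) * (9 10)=(0 10 9)(1 6 12)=[10, 6, 2, 3, 4, 5, 12, 7, 8, 0, 9, 11, 1]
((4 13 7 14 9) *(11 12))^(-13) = (4 7 9 13 14)(11 12)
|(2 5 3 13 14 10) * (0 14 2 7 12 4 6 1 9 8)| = 20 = |(0 14 10 7 12 4 6 1 9 8)(2 5 3 13)|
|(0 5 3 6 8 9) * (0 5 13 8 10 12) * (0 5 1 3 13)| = |(1 3 6 10 12 5 13 8 9)| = 9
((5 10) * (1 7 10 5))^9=((1 7 10))^9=(10)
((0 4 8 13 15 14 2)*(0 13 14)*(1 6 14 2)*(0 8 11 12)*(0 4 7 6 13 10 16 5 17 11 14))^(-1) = (0 6 7)(1 14 4 12 11 17 5 16 10 2 8 15 13)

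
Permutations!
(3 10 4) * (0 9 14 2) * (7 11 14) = [9, 1, 0, 10, 3, 5, 6, 11, 8, 7, 4, 14, 12, 13, 2] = (0 9 7 11 14 2)(3 10 4)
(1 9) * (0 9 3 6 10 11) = (0 9 1 3 6 10 11) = [9, 3, 2, 6, 4, 5, 10, 7, 8, 1, 11, 0]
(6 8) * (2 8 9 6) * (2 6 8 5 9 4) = (2 5 9 8 6 4) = [0, 1, 5, 3, 2, 9, 4, 7, 6, 8]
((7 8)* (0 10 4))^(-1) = (0 4 10)(7 8)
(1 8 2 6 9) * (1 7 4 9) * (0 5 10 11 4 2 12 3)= (0 5 10 11 4 9 7 2 6 1 8 12 3)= [5, 8, 6, 0, 9, 10, 1, 2, 12, 7, 11, 4, 3]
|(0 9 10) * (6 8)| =6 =|(0 9 10)(6 8)|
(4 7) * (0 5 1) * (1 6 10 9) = (0 5 6 10 9 1)(4 7) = [5, 0, 2, 3, 7, 6, 10, 4, 8, 1, 9]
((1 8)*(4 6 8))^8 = (8)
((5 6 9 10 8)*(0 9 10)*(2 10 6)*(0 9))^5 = ((2 10 8 5))^5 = (2 10 8 5)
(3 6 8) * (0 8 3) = (0 8)(3 6) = [8, 1, 2, 6, 4, 5, 3, 7, 0]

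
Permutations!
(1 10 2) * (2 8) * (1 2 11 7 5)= (1 10 8 11 7 5)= [0, 10, 2, 3, 4, 1, 6, 5, 11, 9, 8, 7]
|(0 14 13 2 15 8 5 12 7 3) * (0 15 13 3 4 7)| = 14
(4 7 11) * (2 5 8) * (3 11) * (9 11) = [0, 1, 5, 9, 7, 8, 6, 3, 2, 11, 10, 4] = (2 5 8)(3 9 11 4 7)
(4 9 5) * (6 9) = (4 6 9 5) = [0, 1, 2, 3, 6, 4, 9, 7, 8, 5]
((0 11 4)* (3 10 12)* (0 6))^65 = ((0 11 4 6)(3 10 12))^65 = (0 11 4 6)(3 12 10)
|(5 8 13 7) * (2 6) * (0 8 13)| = 6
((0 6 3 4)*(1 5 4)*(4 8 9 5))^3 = (9)(0 1 6 4 3)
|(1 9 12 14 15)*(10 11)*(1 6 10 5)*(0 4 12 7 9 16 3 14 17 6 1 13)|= |(0 4 12 17 6 10 11 5 13)(1 16 3 14 15)(7 9)|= 90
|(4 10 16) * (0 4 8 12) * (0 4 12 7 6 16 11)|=20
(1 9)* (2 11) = (1 9)(2 11) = [0, 9, 11, 3, 4, 5, 6, 7, 8, 1, 10, 2]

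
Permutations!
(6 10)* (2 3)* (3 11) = (2 11 3)(6 10) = [0, 1, 11, 2, 4, 5, 10, 7, 8, 9, 6, 3]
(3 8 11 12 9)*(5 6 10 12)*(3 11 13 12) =(3 8 13 12 9 11 5 6 10) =[0, 1, 2, 8, 4, 6, 10, 7, 13, 11, 3, 5, 9, 12]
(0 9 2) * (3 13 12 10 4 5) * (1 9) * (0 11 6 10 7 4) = (0 1 9 2 11 6 10)(3 13 12 7 4 5) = [1, 9, 11, 13, 5, 3, 10, 4, 8, 2, 0, 6, 7, 12]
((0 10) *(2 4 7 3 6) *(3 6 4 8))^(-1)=((0 10)(2 8 3 4 7 6))^(-1)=(0 10)(2 6 7 4 3 8)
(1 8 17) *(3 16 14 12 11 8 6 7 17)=(1 6 7 17)(3 16 14 12 11 8)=[0, 6, 2, 16, 4, 5, 7, 17, 3, 9, 10, 8, 11, 13, 12, 15, 14, 1]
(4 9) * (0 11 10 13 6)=(0 11 10 13 6)(4 9)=[11, 1, 2, 3, 9, 5, 0, 7, 8, 4, 13, 10, 12, 6]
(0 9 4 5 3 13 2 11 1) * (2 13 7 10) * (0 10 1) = [9, 10, 11, 7, 5, 3, 6, 1, 8, 4, 2, 0, 12, 13] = (13)(0 9 4 5 3 7 1 10 2 11)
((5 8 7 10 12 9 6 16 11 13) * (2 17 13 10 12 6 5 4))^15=((2 17 13 4)(5 8 7 12 9)(6 16 11 10))^15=(2 4 13 17)(6 10 11 16)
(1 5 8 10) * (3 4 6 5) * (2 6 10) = (1 3 4 10)(2 6 5 8) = [0, 3, 6, 4, 10, 8, 5, 7, 2, 9, 1]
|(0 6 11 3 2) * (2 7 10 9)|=8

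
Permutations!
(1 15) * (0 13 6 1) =(0 13 6 1 15) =[13, 15, 2, 3, 4, 5, 1, 7, 8, 9, 10, 11, 12, 6, 14, 0]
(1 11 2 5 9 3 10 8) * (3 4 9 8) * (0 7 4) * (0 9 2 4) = (0 7)(1 11 4 2 5 8)(3 10) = [7, 11, 5, 10, 2, 8, 6, 0, 1, 9, 3, 4]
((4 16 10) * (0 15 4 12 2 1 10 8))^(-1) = (0 8 16 4 15)(1 2 12 10)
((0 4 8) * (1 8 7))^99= (0 8 1 7 4)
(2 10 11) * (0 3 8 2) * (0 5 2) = (0 3 8)(2 10 11 5) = [3, 1, 10, 8, 4, 2, 6, 7, 0, 9, 11, 5]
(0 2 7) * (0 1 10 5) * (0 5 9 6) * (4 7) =(0 2 4 7 1 10 9 6) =[2, 10, 4, 3, 7, 5, 0, 1, 8, 6, 9]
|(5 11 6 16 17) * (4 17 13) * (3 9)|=14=|(3 9)(4 17 5 11 6 16 13)|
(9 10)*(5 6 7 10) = (5 6 7 10 9) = [0, 1, 2, 3, 4, 6, 7, 10, 8, 5, 9]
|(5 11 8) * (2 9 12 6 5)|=7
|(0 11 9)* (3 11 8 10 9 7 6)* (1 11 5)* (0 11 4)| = 11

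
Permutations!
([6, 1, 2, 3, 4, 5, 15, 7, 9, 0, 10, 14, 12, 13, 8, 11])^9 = [15, 1, 2, 3, 4, 5, 11, 7, 0, 6, 10, 8, 12, 13, 9, 14]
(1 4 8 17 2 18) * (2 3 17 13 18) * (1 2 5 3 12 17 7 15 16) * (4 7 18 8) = (1 7 15 16)(2 5 3 18)(8 13)(12 17) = [0, 7, 5, 18, 4, 3, 6, 15, 13, 9, 10, 11, 17, 8, 14, 16, 1, 12, 2]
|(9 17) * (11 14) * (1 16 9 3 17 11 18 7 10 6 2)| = 10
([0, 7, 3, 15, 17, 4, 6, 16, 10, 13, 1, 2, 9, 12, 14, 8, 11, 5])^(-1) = [0, 10, 11, 2, 5, 17, 6, 1, 15, 12, 8, 16, 13, 9, 14, 3, 7, 4]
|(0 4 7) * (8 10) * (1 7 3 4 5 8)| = 6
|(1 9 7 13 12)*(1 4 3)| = |(1 9 7 13 12 4 3)| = 7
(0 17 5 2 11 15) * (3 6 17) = (0 3 6 17 5 2 11 15) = [3, 1, 11, 6, 4, 2, 17, 7, 8, 9, 10, 15, 12, 13, 14, 0, 16, 5]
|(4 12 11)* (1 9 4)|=5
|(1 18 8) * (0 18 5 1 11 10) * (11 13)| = 6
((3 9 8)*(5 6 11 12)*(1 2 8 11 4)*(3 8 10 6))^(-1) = (1 4 6 10 2)(3 5 12 11 9) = ((1 2 10 6 4)(3 9 11 12 5))^(-1)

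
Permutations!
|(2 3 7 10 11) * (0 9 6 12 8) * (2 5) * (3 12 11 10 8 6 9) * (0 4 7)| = |(0 3)(2 12 6 11 5)(4 7 8)| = 30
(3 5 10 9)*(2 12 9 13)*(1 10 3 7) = (1 10 13 2 12 9 7)(3 5) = [0, 10, 12, 5, 4, 3, 6, 1, 8, 7, 13, 11, 9, 2]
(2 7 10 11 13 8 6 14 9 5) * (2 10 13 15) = (2 7 13 8 6 14 9 5 10 11 15) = [0, 1, 7, 3, 4, 10, 14, 13, 6, 5, 11, 15, 12, 8, 9, 2]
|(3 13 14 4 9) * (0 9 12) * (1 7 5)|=|(0 9 3 13 14 4 12)(1 7 5)|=21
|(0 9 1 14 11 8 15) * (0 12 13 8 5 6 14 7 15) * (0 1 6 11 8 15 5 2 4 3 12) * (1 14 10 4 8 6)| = 16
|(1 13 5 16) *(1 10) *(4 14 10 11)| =|(1 13 5 16 11 4 14 10)| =8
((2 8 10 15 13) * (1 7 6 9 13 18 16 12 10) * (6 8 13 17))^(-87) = ((1 7 8)(2 13)(6 9 17)(10 15 18 16 12))^(-87) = (2 13)(10 16 15 12 18)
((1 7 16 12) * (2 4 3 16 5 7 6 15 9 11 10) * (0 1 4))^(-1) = ((0 1 6 15 9 11 10 2)(3 16 12 4)(5 7))^(-1) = (0 2 10 11 9 15 6 1)(3 4 12 16)(5 7)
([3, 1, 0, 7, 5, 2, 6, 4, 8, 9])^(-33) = (9)(0 4)(2 7)(3 5)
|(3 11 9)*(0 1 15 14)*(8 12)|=12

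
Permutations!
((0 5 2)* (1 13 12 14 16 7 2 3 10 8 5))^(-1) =(0 2 7 16 14 12 13 1)(3 5 8 10)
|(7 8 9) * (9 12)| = 4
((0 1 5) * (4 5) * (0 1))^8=((1 4 5))^8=(1 5 4)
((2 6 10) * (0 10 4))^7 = ((0 10 2 6 4))^7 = (0 2 4 10 6)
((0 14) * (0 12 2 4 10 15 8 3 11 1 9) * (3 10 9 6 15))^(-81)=((0 14 12 2 4 9)(1 6 15 8 10 3 11))^(-81)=(0 2)(1 8 11 15 3 6 10)(4 14)(9 12)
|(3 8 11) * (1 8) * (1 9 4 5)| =7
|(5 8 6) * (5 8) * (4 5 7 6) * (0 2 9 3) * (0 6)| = 9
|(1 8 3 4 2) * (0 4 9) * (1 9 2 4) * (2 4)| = |(0 1 8 3 4 2 9)| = 7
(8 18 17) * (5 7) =(5 7)(8 18 17) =[0, 1, 2, 3, 4, 7, 6, 5, 18, 9, 10, 11, 12, 13, 14, 15, 16, 8, 17]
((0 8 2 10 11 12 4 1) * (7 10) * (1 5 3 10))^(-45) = (3 12)(4 10)(5 11)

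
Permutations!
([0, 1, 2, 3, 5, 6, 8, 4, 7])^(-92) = [0, 1, 2, 3, 8, 7, 4, 6, 5]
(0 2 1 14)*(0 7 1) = (0 2)(1 14 7) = [2, 14, 0, 3, 4, 5, 6, 1, 8, 9, 10, 11, 12, 13, 7]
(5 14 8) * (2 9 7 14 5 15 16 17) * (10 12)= (2 9 7 14 8 15 16 17)(10 12)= [0, 1, 9, 3, 4, 5, 6, 14, 15, 7, 12, 11, 10, 13, 8, 16, 17, 2]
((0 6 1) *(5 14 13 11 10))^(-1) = (0 1 6)(5 10 11 13 14)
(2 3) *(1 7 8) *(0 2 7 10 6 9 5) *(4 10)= (0 2 3 7 8 1 4 10 6 9 5)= [2, 4, 3, 7, 10, 0, 9, 8, 1, 5, 6]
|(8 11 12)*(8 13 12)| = |(8 11)(12 13)| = 2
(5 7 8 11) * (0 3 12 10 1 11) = (0 3 12 10 1 11 5 7 8) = [3, 11, 2, 12, 4, 7, 6, 8, 0, 9, 1, 5, 10]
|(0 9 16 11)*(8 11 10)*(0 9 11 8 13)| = 6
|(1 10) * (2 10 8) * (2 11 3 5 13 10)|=|(1 8 11 3 5 13 10)|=7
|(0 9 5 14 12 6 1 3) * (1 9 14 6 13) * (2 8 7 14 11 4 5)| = |(0 11 4 5 6 9 2 8 7 14 12 13 1 3)| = 14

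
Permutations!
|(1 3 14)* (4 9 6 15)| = |(1 3 14)(4 9 6 15)| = 12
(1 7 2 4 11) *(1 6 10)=(1 7 2 4 11 6 10)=[0, 7, 4, 3, 11, 5, 10, 2, 8, 9, 1, 6]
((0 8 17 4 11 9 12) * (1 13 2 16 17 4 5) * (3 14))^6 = ((0 8 4 11 9 12)(1 13 2 16 17 5)(3 14))^6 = (17)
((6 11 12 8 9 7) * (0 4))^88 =(6 9 12)(7 8 11)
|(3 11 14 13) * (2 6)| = 4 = |(2 6)(3 11 14 13)|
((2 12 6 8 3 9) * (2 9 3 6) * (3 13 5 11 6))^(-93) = (2 12)(3 11)(5 8)(6 13)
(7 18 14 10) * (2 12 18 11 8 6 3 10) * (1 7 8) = (1 7 11)(2 12 18 14)(3 10 8 6) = [0, 7, 12, 10, 4, 5, 3, 11, 6, 9, 8, 1, 18, 13, 2, 15, 16, 17, 14]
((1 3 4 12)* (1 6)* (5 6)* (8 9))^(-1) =(1 6 5 12 4 3)(8 9)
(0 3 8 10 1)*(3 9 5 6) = (0 9 5 6 3 8 10 1) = [9, 0, 2, 8, 4, 6, 3, 7, 10, 5, 1]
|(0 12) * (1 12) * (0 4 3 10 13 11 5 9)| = |(0 1 12 4 3 10 13 11 5 9)| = 10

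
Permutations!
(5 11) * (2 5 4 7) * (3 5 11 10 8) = (2 11 4 7)(3 5 10 8) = [0, 1, 11, 5, 7, 10, 6, 2, 3, 9, 8, 4]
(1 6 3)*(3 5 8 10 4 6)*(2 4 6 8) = (1 3)(2 4 8 10 6 5) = [0, 3, 4, 1, 8, 2, 5, 7, 10, 9, 6]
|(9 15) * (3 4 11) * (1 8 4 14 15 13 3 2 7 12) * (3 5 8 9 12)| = |(1 9 13 5 8 4 11 2 7 3 14 15 12)| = 13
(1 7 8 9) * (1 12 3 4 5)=(1 7 8 9 12 3 4 5)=[0, 7, 2, 4, 5, 1, 6, 8, 9, 12, 10, 11, 3]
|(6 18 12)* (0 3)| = 6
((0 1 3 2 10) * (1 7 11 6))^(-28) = ((0 7 11 6 1 3 2 10))^(-28) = (0 1)(2 11)(3 7)(6 10)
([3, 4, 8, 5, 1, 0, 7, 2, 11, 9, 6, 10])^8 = [5, 1, 11, 0, 4, 3, 2, 8, 10, 9, 7, 6]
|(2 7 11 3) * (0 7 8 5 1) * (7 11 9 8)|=|(0 11 3 2 7 9 8 5 1)|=9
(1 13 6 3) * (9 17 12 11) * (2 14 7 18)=(1 13 6 3)(2 14 7 18)(9 17 12 11)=[0, 13, 14, 1, 4, 5, 3, 18, 8, 17, 10, 9, 11, 6, 7, 15, 16, 12, 2]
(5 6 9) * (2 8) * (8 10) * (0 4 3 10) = [4, 1, 0, 10, 3, 6, 9, 7, 2, 5, 8] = (0 4 3 10 8 2)(5 6 9)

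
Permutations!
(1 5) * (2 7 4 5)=(1 2 7 4 5)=[0, 2, 7, 3, 5, 1, 6, 4]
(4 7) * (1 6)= (1 6)(4 7)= [0, 6, 2, 3, 7, 5, 1, 4]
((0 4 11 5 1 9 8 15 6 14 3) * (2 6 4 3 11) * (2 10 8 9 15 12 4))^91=((0 3)(1 15 2 6 14 11 5)(4 10 8 12))^91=(15)(0 3)(4 12 8 10)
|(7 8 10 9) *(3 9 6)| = |(3 9 7 8 10 6)| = 6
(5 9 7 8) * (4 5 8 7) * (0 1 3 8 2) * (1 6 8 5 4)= (0 6 8 2)(1 3 5 9)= [6, 3, 0, 5, 4, 9, 8, 7, 2, 1]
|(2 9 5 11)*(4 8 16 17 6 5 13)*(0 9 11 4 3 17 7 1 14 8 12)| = 90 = |(0 9 13 3 17 6 5 4 12)(1 14 8 16 7)(2 11)|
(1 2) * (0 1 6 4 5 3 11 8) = [1, 2, 6, 11, 5, 3, 4, 7, 0, 9, 10, 8] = (0 1 2 6 4 5 3 11 8)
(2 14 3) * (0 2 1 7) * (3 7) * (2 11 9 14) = (0 11 9 14 7)(1 3) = [11, 3, 2, 1, 4, 5, 6, 0, 8, 14, 10, 9, 12, 13, 7]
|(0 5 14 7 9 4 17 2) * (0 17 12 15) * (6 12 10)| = |(0 5 14 7 9 4 10 6 12 15)(2 17)| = 10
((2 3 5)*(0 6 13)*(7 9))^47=(0 13 6)(2 5 3)(7 9)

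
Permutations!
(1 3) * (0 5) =[5, 3, 2, 1, 4, 0] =(0 5)(1 3)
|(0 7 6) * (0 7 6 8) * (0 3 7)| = 6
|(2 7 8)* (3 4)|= |(2 7 8)(3 4)|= 6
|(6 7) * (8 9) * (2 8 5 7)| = 6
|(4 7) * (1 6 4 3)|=5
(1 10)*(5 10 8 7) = (1 8 7 5 10) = [0, 8, 2, 3, 4, 10, 6, 5, 7, 9, 1]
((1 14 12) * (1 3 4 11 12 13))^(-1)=((1 14 13)(3 4 11 12))^(-1)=(1 13 14)(3 12 11 4)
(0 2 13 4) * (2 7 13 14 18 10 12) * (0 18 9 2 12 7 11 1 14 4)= (0 11 1 14 9 2 4 18 10 7 13)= [11, 14, 4, 3, 18, 5, 6, 13, 8, 2, 7, 1, 12, 0, 9, 15, 16, 17, 10]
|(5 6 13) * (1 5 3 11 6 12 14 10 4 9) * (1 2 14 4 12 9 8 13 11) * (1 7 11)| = 14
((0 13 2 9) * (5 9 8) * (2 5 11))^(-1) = ((0 13 5 9)(2 8 11))^(-1) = (0 9 5 13)(2 11 8)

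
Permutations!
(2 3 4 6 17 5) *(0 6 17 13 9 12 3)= [6, 1, 0, 4, 17, 2, 13, 7, 8, 12, 10, 11, 3, 9, 14, 15, 16, 5]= (0 6 13 9 12 3 4 17 5 2)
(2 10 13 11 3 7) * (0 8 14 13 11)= (0 8 14 13)(2 10 11 3 7)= [8, 1, 10, 7, 4, 5, 6, 2, 14, 9, 11, 3, 12, 0, 13]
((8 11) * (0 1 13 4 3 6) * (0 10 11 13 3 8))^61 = (0 1 3 6 10 11)(4 8 13)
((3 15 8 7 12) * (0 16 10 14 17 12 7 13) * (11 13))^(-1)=((0 16 10 14 17 12 3 15 8 11 13))^(-1)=(0 13 11 8 15 3 12 17 14 10 16)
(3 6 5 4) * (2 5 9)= [0, 1, 5, 6, 3, 4, 9, 7, 8, 2]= (2 5 4 3 6 9)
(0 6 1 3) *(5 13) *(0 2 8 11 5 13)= (13)(0 6 1 3 2 8 11 5)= [6, 3, 8, 2, 4, 0, 1, 7, 11, 9, 10, 5, 12, 13]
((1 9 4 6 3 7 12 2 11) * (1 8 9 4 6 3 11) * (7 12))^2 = ((1 4 3 12 2)(6 11 8 9))^2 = (1 3 2 4 12)(6 8)(9 11)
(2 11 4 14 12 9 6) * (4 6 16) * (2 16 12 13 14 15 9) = [0, 1, 11, 3, 15, 5, 16, 7, 8, 12, 10, 6, 2, 14, 13, 9, 4] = (2 11 6 16 4 15 9 12)(13 14)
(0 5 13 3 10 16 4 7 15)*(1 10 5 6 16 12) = (0 6 16 4 7 15)(1 10 12)(3 5 13) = [6, 10, 2, 5, 7, 13, 16, 15, 8, 9, 12, 11, 1, 3, 14, 0, 4]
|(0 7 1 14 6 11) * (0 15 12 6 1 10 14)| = 20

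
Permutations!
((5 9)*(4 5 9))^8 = (9)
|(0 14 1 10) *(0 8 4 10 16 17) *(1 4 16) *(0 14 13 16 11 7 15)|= |(0 13 16 17 14 4 10 8 11 7 15)|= 11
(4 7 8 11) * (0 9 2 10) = (0 9 2 10)(4 7 8 11) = [9, 1, 10, 3, 7, 5, 6, 8, 11, 2, 0, 4]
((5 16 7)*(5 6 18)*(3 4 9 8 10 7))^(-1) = (3 16 5 18 6 7 10 8 9 4)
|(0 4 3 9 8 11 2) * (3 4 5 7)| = 8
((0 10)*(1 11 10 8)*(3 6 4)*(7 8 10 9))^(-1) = ((0 10)(1 11 9 7 8)(3 6 4))^(-1) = (0 10)(1 8 7 9 11)(3 4 6)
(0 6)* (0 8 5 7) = (0 6 8 5 7) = [6, 1, 2, 3, 4, 7, 8, 0, 5]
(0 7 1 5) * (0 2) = (0 7 1 5 2) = [7, 5, 0, 3, 4, 2, 6, 1]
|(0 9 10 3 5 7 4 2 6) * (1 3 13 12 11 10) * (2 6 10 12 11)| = 40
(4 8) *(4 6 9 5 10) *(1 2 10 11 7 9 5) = (1 2 10 4 8 6 5 11 7 9) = [0, 2, 10, 3, 8, 11, 5, 9, 6, 1, 4, 7]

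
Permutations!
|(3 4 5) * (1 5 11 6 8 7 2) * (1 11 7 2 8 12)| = |(1 5 3 4 7 8 2 11 6 12)| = 10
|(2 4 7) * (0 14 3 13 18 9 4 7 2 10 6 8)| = 12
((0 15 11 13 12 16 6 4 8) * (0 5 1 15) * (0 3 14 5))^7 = (0 13 3 12 14 16 5 6 1 4 15 8 11)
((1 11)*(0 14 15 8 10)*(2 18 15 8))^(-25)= ((0 14 8 10)(1 11)(2 18 15))^(-25)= (0 10 8 14)(1 11)(2 15 18)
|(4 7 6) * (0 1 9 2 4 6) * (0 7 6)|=|(0 1 9 2 4 6)|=6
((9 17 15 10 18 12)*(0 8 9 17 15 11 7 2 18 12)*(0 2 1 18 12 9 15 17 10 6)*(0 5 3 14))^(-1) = (0 14 3 5 6 15 8)(1 7 11 17 9 10 12 2 18)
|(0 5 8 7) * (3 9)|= |(0 5 8 7)(3 9)|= 4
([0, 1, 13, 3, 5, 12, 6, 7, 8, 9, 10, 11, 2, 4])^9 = (2 12 5 4 13)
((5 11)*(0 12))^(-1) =(0 12)(5 11)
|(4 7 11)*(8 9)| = |(4 7 11)(8 9)| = 6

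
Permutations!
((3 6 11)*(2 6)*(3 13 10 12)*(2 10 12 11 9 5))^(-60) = (13)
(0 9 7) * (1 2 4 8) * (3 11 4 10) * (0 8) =[9, 2, 10, 11, 0, 5, 6, 8, 1, 7, 3, 4] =(0 9 7 8 1 2 10 3 11 4)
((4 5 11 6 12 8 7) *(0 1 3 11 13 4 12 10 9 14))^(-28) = (0 6)(1 10)(3 9)(4 13 5)(7 8 12)(11 14)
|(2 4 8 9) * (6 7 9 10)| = 7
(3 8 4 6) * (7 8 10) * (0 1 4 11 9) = (0 1 4 6 3 10 7 8 11 9) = [1, 4, 2, 10, 6, 5, 3, 8, 11, 0, 7, 9]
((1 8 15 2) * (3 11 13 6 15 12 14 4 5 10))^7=((1 8 12 14 4 5 10 3 11 13 6 15 2))^7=(1 3 8 11 12 13 14 6 4 15 5 2 10)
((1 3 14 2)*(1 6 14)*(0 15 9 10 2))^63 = ((0 15 9 10 2 6 14)(1 3))^63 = (15)(1 3)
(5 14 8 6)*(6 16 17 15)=(5 14 8 16 17 15 6)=[0, 1, 2, 3, 4, 14, 5, 7, 16, 9, 10, 11, 12, 13, 8, 6, 17, 15]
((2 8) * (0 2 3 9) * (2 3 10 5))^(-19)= (0 9 3)(2 8 10 5)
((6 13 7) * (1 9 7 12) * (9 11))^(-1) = (1 12 13 6 7 9 11)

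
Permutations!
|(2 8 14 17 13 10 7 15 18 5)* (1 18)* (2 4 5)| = 10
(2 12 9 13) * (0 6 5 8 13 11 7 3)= [6, 1, 12, 0, 4, 8, 5, 3, 13, 11, 10, 7, 9, 2]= (0 6 5 8 13 2 12 9 11 7 3)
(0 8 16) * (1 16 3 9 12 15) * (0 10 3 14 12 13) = [8, 16, 2, 9, 4, 5, 6, 7, 14, 13, 3, 11, 15, 0, 12, 1, 10] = (0 8 14 12 15 1 16 10 3 9 13)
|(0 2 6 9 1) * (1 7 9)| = |(0 2 6 1)(7 9)| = 4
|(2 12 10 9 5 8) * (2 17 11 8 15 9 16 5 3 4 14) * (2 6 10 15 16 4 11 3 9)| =|(2 12 15)(3 11 8 17)(4 14 6 10)(5 16)| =12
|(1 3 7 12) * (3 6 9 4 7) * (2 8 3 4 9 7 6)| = |(1 2 8 3 4 6 7 12)| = 8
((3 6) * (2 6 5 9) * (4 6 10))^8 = (2 10 4 6 3 5 9)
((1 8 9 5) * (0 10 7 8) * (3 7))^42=(0 3 8 5)(1 10 7 9)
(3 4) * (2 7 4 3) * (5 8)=[0, 1, 7, 3, 2, 8, 6, 4, 5]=(2 7 4)(5 8)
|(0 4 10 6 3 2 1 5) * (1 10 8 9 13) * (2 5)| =|(0 4 8 9 13 1 2 10 6 3 5)| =11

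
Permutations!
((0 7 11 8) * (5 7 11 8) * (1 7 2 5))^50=((0 11 1 7 8)(2 5))^50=(11)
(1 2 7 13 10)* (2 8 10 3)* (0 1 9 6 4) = (0 1 8 10 9 6 4)(2 7 13 3) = [1, 8, 7, 2, 0, 5, 4, 13, 10, 6, 9, 11, 12, 3]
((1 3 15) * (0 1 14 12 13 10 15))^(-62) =((0 1 3)(10 15 14 12 13))^(-62) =(0 1 3)(10 12 15 13 14)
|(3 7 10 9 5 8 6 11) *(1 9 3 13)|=|(1 9 5 8 6 11 13)(3 7 10)|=21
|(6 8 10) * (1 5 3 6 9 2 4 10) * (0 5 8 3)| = |(0 5)(1 8)(2 4 10 9)(3 6)| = 4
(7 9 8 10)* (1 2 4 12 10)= (1 2 4 12 10 7 9 8)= [0, 2, 4, 3, 12, 5, 6, 9, 1, 8, 7, 11, 10]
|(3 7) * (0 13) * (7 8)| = |(0 13)(3 8 7)| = 6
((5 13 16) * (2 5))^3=((2 5 13 16))^3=(2 16 13 5)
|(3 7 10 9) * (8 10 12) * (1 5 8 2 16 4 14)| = 12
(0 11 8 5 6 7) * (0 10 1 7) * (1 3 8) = (0 11 1 7 10 3 8 5 6) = [11, 7, 2, 8, 4, 6, 0, 10, 5, 9, 3, 1]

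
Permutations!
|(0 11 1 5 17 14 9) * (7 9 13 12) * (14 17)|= |(17)(0 11 1 5 14 13 12 7 9)|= 9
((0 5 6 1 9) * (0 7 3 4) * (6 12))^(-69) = (0 6 7)(1 3 5)(4 12 9) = ((0 5 12 6 1 9 7 3 4))^(-69)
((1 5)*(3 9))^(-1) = ((1 5)(3 9))^(-1) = (1 5)(3 9)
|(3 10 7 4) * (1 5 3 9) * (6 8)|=14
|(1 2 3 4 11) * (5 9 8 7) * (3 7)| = 9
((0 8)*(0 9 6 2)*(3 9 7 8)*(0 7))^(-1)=(0 8 7 2 6 9 3)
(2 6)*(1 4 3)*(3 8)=(1 4 8 3)(2 6)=[0, 4, 6, 1, 8, 5, 2, 7, 3]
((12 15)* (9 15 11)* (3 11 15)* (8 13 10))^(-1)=(3 9 11)(8 10 13)(12 15)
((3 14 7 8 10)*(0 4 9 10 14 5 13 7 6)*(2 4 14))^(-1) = ((0 14 6)(2 4 9 10 3 5 13 7 8))^(-1) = (0 6 14)(2 8 7 13 5 3 10 9 4)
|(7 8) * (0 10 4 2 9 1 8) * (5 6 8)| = 10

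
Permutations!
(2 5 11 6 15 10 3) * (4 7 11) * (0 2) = [2, 1, 5, 0, 7, 4, 15, 11, 8, 9, 3, 6, 12, 13, 14, 10] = (0 2 5 4 7 11 6 15 10 3)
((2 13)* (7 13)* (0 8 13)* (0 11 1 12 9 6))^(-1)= (0 6 9 12 1 11 7 2 13 8)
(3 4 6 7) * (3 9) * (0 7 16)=(0 7 9 3 4 6 16)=[7, 1, 2, 4, 6, 5, 16, 9, 8, 3, 10, 11, 12, 13, 14, 15, 0]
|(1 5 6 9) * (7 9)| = 5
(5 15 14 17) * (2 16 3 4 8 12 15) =[0, 1, 16, 4, 8, 2, 6, 7, 12, 9, 10, 11, 15, 13, 17, 14, 3, 5] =(2 16 3 4 8 12 15 14 17 5)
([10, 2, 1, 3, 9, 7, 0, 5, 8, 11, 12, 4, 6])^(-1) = [6, 2, 1, 3, 11, 7, 12, 5, 8, 4, 0, 9, 10]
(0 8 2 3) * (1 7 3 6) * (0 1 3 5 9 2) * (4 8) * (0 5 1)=(0 4 8 5 9 2 6 3)(1 7)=[4, 7, 6, 0, 8, 9, 3, 1, 5, 2]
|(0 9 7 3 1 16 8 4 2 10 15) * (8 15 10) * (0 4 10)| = 11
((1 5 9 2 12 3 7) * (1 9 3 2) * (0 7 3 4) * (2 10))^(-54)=((0 7 9 1 5 4)(2 12 10))^(-54)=(12)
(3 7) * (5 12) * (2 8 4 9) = (2 8 4 9)(3 7)(5 12) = [0, 1, 8, 7, 9, 12, 6, 3, 4, 2, 10, 11, 5]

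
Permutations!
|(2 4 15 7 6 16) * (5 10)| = |(2 4 15 7 6 16)(5 10)| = 6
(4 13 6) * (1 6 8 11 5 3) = (1 6 4 13 8 11 5 3) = [0, 6, 2, 1, 13, 3, 4, 7, 11, 9, 10, 5, 12, 8]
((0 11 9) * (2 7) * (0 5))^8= ((0 11 9 5)(2 7))^8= (11)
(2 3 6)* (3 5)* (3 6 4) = [0, 1, 5, 4, 3, 6, 2] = (2 5 6)(3 4)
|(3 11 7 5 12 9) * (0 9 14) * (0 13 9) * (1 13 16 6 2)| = |(1 13 9 3 11 7 5 12 14 16 6 2)| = 12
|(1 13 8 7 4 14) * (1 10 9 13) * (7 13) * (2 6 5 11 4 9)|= 14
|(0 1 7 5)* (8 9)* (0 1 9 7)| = 6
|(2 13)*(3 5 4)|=6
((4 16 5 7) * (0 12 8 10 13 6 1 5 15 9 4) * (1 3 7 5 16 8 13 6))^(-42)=((0 12 13 1 16 15 9 4 8 10 6 3 7))^(-42)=(0 6 4 16 12 3 8 15 13 7 10 9 1)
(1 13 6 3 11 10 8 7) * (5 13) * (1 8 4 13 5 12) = (1 12)(3 11 10 4 13 6)(7 8) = [0, 12, 2, 11, 13, 5, 3, 8, 7, 9, 4, 10, 1, 6]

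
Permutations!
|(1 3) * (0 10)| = 2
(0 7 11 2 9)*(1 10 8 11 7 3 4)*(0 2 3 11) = (0 11 3 4 1 10 8)(2 9) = [11, 10, 9, 4, 1, 5, 6, 7, 0, 2, 8, 3]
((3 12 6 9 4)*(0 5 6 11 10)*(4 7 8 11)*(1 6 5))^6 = (12)(0 11 7 6)(1 10 8 9)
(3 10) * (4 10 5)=(3 5 4 10)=[0, 1, 2, 5, 10, 4, 6, 7, 8, 9, 3]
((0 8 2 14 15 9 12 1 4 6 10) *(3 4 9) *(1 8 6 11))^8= (0 10 6)(1 4 15 2 12)(3 14 8 9 11)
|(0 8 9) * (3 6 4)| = 3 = |(0 8 9)(3 6 4)|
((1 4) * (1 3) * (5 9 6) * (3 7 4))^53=((1 3)(4 7)(5 9 6))^53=(1 3)(4 7)(5 6 9)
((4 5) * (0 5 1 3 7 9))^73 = (0 1 9 4 7 5 3)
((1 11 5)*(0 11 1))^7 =(0 11 5)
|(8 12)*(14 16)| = 2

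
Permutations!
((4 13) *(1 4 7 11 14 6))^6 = (1 6 14 11 7 13 4)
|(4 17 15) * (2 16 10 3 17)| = 7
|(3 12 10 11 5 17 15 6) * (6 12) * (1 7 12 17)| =|(1 7 12 10 11 5)(3 6)(15 17)| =6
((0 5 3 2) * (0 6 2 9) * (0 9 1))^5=(9)(0 5 3 1)(2 6)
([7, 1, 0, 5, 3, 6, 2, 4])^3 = [3, 1, 4, 2, 6, 0, 7, 5]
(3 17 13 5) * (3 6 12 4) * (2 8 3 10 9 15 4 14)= [0, 1, 8, 17, 10, 6, 12, 7, 3, 15, 9, 11, 14, 5, 2, 4, 16, 13]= (2 8 3 17 13 5 6 12 14)(4 10 9 15)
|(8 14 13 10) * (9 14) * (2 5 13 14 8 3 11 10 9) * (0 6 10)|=|(14)(0 6 10 3 11)(2 5 13 9 8)|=5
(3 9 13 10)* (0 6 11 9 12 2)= (0 6 11 9 13 10 3 12 2)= [6, 1, 0, 12, 4, 5, 11, 7, 8, 13, 3, 9, 2, 10]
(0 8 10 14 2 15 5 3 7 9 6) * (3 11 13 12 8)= (0 3 7 9 6)(2 15 5 11 13 12 8 10 14)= [3, 1, 15, 7, 4, 11, 0, 9, 10, 6, 14, 13, 8, 12, 2, 5]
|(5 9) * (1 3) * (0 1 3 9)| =4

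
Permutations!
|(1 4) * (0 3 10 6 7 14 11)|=14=|(0 3 10 6 7 14 11)(1 4)|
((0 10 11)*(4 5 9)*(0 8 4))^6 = ((0 10 11 8 4 5 9))^6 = (0 9 5 4 8 11 10)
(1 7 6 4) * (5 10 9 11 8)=(1 7 6 4)(5 10 9 11 8)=[0, 7, 2, 3, 1, 10, 4, 6, 5, 11, 9, 8]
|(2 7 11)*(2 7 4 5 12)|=4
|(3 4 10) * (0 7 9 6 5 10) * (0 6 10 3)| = 4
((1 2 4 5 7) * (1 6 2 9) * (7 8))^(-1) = (1 9)(2 6 7 8 5 4)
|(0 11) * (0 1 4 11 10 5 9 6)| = |(0 10 5 9 6)(1 4 11)| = 15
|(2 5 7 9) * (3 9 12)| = 6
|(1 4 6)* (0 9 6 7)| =6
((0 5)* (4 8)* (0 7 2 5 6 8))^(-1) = (0 4 8 6)(2 7 5)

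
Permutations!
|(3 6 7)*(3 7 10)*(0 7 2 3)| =|(0 7 2 3 6 10)| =6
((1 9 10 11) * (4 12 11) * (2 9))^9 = (1 9 4 11 2 10 12)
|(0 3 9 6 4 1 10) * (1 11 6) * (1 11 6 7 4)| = 9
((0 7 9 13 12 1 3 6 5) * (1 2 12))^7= (0 5 6 3 1 13 9 7)(2 12)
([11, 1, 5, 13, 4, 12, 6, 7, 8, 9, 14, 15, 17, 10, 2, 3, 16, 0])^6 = (0 14 11 2 15 5 3 12 13 17 10)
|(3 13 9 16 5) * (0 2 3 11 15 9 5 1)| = 10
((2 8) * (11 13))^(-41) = ((2 8)(11 13))^(-41) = (2 8)(11 13)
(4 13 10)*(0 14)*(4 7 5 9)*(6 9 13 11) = (0 14)(4 11 6 9)(5 13 10 7) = [14, 1, 2, 3, 11, 13, 9, 5, 8, 4, 7, 6, 12, 10, 0]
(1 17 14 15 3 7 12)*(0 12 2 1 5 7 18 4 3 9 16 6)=(0 12 5 7 2 1 17 14 15 9 16 6)(3 18 4)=[12, 17, 1, 18, 3, 7, 0, 2, 8, 16, 10, 11, 5, 13, 15, 9, 6, 14, 4]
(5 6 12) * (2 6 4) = (2 6 12 5 4) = [0, 1, 6, 3, 2, 4, 12, 7, 8, 9, 10, 11, 5]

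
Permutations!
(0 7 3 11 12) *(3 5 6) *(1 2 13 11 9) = [7, 2, 13, 9, 4, 6, 3, 5, 8, 1, 10, 12, 0, 11] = (0 7 5 6 3 9 1 2 13 11 12)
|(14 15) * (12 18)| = 2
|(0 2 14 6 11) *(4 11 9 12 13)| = 9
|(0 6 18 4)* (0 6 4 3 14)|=|(0 4 6 18 3 14)|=6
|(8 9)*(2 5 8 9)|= 3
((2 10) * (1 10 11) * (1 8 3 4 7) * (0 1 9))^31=((0 1 10 2 11 8 3 4 7 9))^31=(0 1 10 2 11 8 3 4 7 9)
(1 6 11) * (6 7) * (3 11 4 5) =[0, 7, 2, 11, 5, 3, 4, 6, 8, 9, 10, 1] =(1 7 6 4 5 3 11)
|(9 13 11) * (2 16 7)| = |(2 16 7)(9 13 11)| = 3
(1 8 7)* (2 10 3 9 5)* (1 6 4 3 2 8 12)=(1 12)(2 10)(3 9 5 8 7 6 4)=[0, 12, 10, 9, 3, 8, 4, 6, 7, 5, 2, 11, 1]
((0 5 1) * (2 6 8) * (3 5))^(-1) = (0 1 5 3)(2 8 6)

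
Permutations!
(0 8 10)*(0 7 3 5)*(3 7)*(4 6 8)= (0 4 6 8 10 3 5)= [4, 1, 2, 5, 6, 0, 8, 7, 10, 9, 3]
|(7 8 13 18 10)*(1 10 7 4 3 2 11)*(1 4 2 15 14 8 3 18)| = 12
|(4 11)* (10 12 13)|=|(4 11)(10 12 13)|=6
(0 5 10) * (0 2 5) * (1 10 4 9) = (1 10 2 5 4 9) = [0, 10, 5, 3, 9, 4, 6, 7, 8, 1, 2]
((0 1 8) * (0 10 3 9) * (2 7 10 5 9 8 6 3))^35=((0 1 6 3 8 5 9)(2 7 10))^35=(2 10 7)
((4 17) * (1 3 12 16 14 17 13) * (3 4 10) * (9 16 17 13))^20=(17)(1 9 14)(4 16 13)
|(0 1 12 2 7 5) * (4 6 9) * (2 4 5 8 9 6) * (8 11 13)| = 11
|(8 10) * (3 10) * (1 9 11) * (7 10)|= 12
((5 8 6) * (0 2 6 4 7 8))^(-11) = ((0 2 6 5)(4 7 8))^(-11) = (0 2 6 5)(4 7 8)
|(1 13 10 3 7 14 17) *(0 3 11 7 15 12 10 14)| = |(0 3 15 12 10 11 7)(1 13 14 17)| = 28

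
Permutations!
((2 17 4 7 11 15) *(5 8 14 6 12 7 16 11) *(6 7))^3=(2 16)(4 15)(5 7 14 8)(6 12)(11 17)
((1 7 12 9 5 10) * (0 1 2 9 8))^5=(12)(2 9 5 10)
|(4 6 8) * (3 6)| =4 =|(3 6 8 4)|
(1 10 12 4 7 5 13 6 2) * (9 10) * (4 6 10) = (1 9 4 7 5 13 10 12 6 2) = [0, 9, 1, 3, 7, 13, 2, 5, 8, 4, 12, 11, 6, 10]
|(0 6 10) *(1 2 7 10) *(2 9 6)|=12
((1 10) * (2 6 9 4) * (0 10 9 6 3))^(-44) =(0 2 9 10 3 4 1)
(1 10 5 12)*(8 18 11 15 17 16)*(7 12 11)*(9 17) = (1 10 5 11 15 9 17 16 8 18 7 12) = [0, 10, 2, 3, 4, 11, 6, 12, 18, 17, 5, 15, 1, 13, 14, 9, 8, 16, 7]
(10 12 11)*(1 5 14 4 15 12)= [0, 5, 2, 3, 15, 14, 6, 7, 8, 9, 1, 10, 11, 13, 4, 12]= (1 5 14 4 15 12 11 10)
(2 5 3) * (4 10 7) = (2 5 3)(4 10 7) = [0, 1, 5, 2, 10, 3, 6, 4, 8, 9, 7]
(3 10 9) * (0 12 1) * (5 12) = (0 5 12 1)(3 10 9) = [5, 0, 2, 10, 4, 12, 6, 7, 8, 3, 9, 11, 1]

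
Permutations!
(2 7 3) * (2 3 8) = (2 7 8) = [0, 1, 7, 3, 4, 5, 6, 8, 2]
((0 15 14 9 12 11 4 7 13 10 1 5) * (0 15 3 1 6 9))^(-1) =(0 14 15 5 1 3)(4 11 12 9 6 10 13 7)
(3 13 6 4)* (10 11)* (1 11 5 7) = (1 11 10 5 7)(3 13 6 4) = [0, 11, 2, 13, 3, 7, 4, 1, 8, 9, 5, 10, 12, 6]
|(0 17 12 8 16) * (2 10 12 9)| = 8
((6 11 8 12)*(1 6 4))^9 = (1 8)(4 11)(6 12)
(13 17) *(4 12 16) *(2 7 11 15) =[0, 1, 7, 3, 12, 5, 6, 11, 8, 9, 10, 15, 16, 17, 14, 2, 4, 13] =(2 7 11 15)(4 12 16)(13 17)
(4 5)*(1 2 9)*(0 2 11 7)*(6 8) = (0 2 9 1 11 7)(4 5)(6 8) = [2, 11, 9, 3, 5, 4, 8, 0, 6, 1, 10, 7]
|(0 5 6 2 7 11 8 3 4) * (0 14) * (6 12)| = 11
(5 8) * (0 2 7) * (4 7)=[2, 1, 4, 3, 7, 8, 6, 0, 5]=(0 2 4 7)(5 8)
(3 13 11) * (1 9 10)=(1 9 10)(3 13 11)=[0, 9, 2, 13, 4, 5, 6, 7, 8, 10, 1, 3, 12, 11]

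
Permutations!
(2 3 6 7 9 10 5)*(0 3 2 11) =[3, 1, 2, 6, 4, 11, 7, 9, 8, 10, 5, 0] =(0 3 6 7 9 10 5 11)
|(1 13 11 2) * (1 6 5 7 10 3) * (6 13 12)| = |(1 12 6 5 7 10 3)(2 13 11)| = 21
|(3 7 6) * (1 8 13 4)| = 12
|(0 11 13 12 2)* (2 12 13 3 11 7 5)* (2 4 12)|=6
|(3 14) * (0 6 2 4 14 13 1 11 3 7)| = |(0 6 2 4 14 7)(1 11 3 13)| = 12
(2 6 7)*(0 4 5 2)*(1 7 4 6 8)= (0 6 4 5 2 8 1 7)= [6, 7, 8, 3, 5, 2, 4, 0, 1]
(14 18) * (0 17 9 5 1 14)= (0 17 9 5 1 14 18)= [17, 14, 2, 3, 4, 1, 6, 7, 8, 5, 10, 11, 12, 13, 18, 15, 16, 9, 0]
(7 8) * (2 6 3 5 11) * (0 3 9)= (0 3 5 11 2 6 9)(7 8)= [3, 1, 6, 5, 4, 11, 9, 8, 7, 0, 10, 2]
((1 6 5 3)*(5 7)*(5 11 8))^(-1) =(1 3 5 8 11 7 6)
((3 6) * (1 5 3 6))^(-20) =(6)(1 5 3)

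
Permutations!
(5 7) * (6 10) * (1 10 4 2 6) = (1 10)(2 6 4)(5 7) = [0, 10, 6, 3, 2, 7, 4, 5, 8, 9, 1]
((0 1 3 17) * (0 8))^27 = ((0 1 3 17 8))^27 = (0 3 8 1 17)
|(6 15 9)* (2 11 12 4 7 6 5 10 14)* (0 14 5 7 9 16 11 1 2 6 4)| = 42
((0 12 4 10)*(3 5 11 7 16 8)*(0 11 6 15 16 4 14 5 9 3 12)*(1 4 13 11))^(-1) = ((1 4 10)(3 9)(5 6 15 16 8 12 14)(7 13 11))^(-1) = (1 10 4)(3 9)(5 14 12 8 16 15 6)(7 11 13)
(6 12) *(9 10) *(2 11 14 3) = (2 11 14 3)(6 12)(9 10) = [0, 1, 11, 2, 4, 5, 12, 7, 8, 10, 9, 14, 6, 13, 3]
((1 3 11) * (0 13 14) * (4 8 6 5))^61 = ((0 13 14)(1 3 11)(4 8 6 5))^61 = (0 13 14)(1 3 11)(4 8 6 5)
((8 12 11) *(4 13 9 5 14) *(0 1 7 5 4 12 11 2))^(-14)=((0 1 7 5 14 12 2)(4 13 9)(8 11))^(-14)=(14)(4 13 9)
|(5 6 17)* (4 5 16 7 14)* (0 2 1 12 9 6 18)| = 13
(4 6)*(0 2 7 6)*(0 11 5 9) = (0 2 7 6 4 11 5 9) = [2, 1, 7, 3, 11, 9, 4, 6, 8, 0, 10, 5]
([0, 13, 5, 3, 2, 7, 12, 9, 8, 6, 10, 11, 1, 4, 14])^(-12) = [0, 9, 1, 3, 12, 13, 5, 4, 8, 2, 10, 11, 7, 6, 14]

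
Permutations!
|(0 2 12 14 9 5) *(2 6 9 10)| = 4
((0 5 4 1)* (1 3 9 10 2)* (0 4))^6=(10)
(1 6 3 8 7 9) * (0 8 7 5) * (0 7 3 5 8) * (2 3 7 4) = [0, 6, 3, 7, 2, 4, 5, 9, 8, 1] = (1 6 5 4 2 3 7 9)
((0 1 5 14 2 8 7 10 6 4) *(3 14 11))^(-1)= (0 4 6 10 7 8 2 14 3 11 5 1)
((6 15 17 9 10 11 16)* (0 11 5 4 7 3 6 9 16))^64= ((0 11)(3 6 15 17 16 9 10 5 4 7))^64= (3 16 4 15 10)(5 6 9 7 17)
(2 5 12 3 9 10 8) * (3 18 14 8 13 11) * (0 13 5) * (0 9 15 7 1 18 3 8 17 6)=(0 13 11 8 2 9 10 5 12 3 15 7 1 18 14 17 6)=[13, 18, 9, 15, 4, 12, 0, 1, 2, 10, 5, 8, 3, 11, 17, 7, 16, 6, 14]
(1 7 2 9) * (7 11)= (1 11 7 2 9)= [0, 11, 9, 3, 4, 5, 6, 2, 8, 1, 10, 7]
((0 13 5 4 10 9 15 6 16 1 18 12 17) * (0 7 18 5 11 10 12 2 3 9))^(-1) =((0 13 11 10)(1 5 4 12 17 7 18 2 3 9 15 6 16))^(-1) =(0 10 11 13)(1 16 6 15 9 3 2 18 7 17 12 4 5)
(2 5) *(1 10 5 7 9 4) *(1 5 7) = (1 10 7 9 4 5 2) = [0, 10, 1, 3, 5, 2, 6, 9, 8, 4, 7]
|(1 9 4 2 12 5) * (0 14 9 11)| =9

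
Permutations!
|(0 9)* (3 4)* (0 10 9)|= 2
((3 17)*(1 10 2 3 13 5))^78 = (1 10 2 3 17 13 5)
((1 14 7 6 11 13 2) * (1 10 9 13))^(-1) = ((1 14 7 6 11)(2 10 9 13))^(-1) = (1 11 6 7 14)(2 13 9 10)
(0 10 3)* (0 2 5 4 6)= [10, 1, 5, 2, 6, 4, 0, 7, 8, 9, 3]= (0 10 3 2 5 4 6)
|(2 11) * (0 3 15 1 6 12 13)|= 14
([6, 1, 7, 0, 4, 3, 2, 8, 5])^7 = (8)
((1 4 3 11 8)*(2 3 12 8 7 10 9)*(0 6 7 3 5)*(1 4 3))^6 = ((0 6 7 10 9 2 5)(1 3 11)(4 12 8))^6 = (12)(0 5 2 9 10 7 6)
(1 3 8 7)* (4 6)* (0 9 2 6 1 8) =(0 9 2 6 4 1 3)(7 8) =[9, 3, 6, 0, 1, 5, 4, 8, 7, 2]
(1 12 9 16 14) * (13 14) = [0, 12, 2, 3, 4, 5, 6, 7, 8, 16, 10, 11, 9, 14, 1, 15, 13] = (1 12 9 16 13 14)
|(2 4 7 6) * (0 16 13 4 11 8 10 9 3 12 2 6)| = |(0 16 13 4 7)(2 11 8 10 9 3 12)| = 35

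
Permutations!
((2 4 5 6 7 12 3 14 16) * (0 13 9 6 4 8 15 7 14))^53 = ((0 13 9 6 14 16 2 8 15 7 12 3)(4 5))^53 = (0 16 12 6 15 13 2 3 14 7 9 8)(4 5)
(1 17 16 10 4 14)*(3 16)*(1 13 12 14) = (1 17 3 16 10 4)(12 14 13) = [0, 17, 2, 16, 1, 5, 6, 7, 8, 9, 4, 11, 14, 12, 13, 15, 10, 3]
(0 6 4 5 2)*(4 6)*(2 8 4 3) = [3, 1, 0, 2, 5, 8, 6, 7, 4] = (0 3 2)(4 5 8)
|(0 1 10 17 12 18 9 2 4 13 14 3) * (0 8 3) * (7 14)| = 12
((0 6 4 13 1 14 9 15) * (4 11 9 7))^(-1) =((0 6 11 9 15)(1 14 7 4 13))^(-1) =(0 15 9 11 6)(1 13 4 7 14)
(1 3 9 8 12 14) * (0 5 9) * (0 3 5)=(1 5 9 8 12 14)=[0, 5, 2, 3, 4, 9, 6, 7, 12, 8, 10, 11, 14, 13, 1]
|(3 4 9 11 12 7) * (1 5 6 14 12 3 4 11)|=8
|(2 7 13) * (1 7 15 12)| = 6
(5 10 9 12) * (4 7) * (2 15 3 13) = (2 15 3 13)(4 7)(5 10 9 12) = [0, 1, 15, 13, 7, 10, 6, 4, 8, 12, 9, 11, 5, 2, 14, 3]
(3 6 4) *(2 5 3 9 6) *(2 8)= [0, 1, 5, 8, 9, 3, 4, 7, 2, 6]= (2 5 3 8)(4 9 6)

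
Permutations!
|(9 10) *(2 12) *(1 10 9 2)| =4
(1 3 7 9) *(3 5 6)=(1 5 6 3 7 9)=[0, 5, 2, 7, 4, 6, 3, 9, 8, 1]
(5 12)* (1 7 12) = (1 7 12 5) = [0, 7, 2, 3, 4, 1, 6, 12, 8, 9, 10, 11, 5]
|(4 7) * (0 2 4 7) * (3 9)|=6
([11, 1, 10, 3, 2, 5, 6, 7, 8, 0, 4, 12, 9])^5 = [11, 1, 4, 3, 10, 5, 6, 7, 8, 0, 2, 12, 9]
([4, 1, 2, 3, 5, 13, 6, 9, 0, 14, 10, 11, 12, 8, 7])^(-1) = (0 8 13 5 4)(7 14 9)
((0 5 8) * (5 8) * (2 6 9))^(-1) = (0 8)(2 9 6)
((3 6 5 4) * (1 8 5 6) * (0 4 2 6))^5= (0 5 3 6 8 4 2 1)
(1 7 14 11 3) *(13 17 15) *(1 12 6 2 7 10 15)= [0, 10, 7, 12, 4, 5, 2, 14, 8, 9, 15, 3, 6, 17, 11, 13, 16, 1]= (1 10 15 13 17)(2 7 14 11 3 12 6)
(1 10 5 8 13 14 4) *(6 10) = (1 6 10 5 8 13 14 4) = [0, 6, 2, 3, 1, 8, 10, 7, 13, 9, 5, 11, 12, 14, 4]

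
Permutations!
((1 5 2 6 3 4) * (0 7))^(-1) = ((0 7)(1 5 2 6 3 4))^(-1) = (0 7)(1 4 3 6 2 5)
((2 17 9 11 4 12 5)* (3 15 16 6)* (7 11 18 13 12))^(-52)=((2 17 9 18 13 12 5)(3 15 16 6)(4 7 11))^(-52)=(2 13 17 12 9 5 18)(4 11 7)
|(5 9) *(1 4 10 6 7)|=10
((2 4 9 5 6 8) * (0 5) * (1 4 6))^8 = (0 4 5 9 1)(2 8 6)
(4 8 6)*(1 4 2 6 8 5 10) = [0, 4, 6, 3, 5, 10, 2, 7, 8, 9, 1] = (1 4 5 10)(2 6)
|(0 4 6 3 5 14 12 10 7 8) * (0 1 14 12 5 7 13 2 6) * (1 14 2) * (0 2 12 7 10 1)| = |(0 4 2 6 3 10 13)(1 12)(5 7 8 14)| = 28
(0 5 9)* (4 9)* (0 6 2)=(0 5 4 9 6 2)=[5, 1, 0, 3, 9, 4, 2, 7, 8, 6]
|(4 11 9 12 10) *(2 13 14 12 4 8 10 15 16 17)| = 42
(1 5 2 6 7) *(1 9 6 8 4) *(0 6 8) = [6, 5, 0, 3, 1, 2, 7, 9, 4, 8] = (0 6 7 9 8 4 1 5 2)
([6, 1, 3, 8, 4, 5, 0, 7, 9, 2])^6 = [0, 1, 8, 9, 4, 5, 6, 7, 2, 3]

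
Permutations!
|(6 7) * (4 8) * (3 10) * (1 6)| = 6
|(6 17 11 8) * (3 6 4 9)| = |(3 6 17 11 8 4 9)| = 7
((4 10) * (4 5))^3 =((4 10 5))^3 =(10)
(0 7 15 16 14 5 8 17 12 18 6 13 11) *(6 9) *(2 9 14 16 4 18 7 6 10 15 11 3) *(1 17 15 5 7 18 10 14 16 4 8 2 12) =(0 6 13 3 12 18 16 4 10 5 2 9 14 7 11)(1 17)(8 15) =[6, 17, 9, 12, 10, 2, 13, 11, 15, 14, 5, 0, 18, 3, 7, 8, 4, 1, 16]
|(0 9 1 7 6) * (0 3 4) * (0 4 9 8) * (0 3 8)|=6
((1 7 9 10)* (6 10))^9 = ((1 7 9 6 10))^9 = (1 10 6 9 7)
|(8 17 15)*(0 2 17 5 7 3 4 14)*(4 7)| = 8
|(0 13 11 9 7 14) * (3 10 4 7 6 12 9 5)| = 9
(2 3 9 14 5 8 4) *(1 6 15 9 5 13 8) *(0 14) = [14, 6, 3, 5, 2, 1, 15, 7, 4, 0, 10, 11, 12, 8, 13, 9] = (0 14 13 8 4 2 3 5 1 6 15 9)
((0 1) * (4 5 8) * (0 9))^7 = ((0 1 9)(4 5 8))^7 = (0 1 9)(4 5 8)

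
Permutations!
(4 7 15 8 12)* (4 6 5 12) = (4 7 15 8)(5 12 6) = [0, 1, 2, 3, 7, 12, 5, 15, 4, 9, 10, 11, 6, 13, 14, 8]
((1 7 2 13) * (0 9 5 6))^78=(0 5)(1 2)(6 9)(7 13)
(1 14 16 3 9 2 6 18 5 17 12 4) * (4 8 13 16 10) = (1 14 10 4)(2 6 18 5 17 12 8 13 16 3 9) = [0, 14, 6, 9, 1, 17, 18, 7, 13, 2, 4, 11, 8, 16, 10, 15, 3, 12, 5]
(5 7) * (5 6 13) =(5 7 6 13) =[0, 1, 2, 3, 4, 7, 13, 6, 8, 9, 10, 11, 12, 5]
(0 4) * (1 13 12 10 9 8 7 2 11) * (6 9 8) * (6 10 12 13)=[4, 6, 11, 3, 0, 5, 9, 2, 7, 10, 8, 1, 12, 13]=(13)(0 4)(1 6 9 10 8 7 2 11)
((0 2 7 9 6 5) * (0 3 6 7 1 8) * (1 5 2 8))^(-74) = ((0 8)(2 5 3 6)(7 9))^(-74) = (9)(2 3)(5 6)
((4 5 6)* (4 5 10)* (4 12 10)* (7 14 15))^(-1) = ((5 6)(7 14 15)(10 12))^(-1) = (5 6)(7 15 14)(10 12)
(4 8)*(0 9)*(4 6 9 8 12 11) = (0 8 6 9)(4 12 11) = [8, 1, 2, 3, 12, 5, 9, 7, 6, 0, 10, 4, 11]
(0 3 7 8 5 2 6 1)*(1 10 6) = [3, 0, 1, 7, 4, 2, 10, 8, 5, 9, 6] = (0 3 7 8 5 2 1)(6 10)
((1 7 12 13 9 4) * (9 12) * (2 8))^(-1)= ((1 7 9 4)(2 8)(12 13))^(-1)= (1 4 9 7)(2 8)(12 13)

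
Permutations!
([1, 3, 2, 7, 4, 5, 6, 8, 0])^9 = [8, 0, 2, 1, 4, 5, 6, 3, 7]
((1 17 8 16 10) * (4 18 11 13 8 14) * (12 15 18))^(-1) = (1 10 16 8 13 11 18 15 12 4 14 17) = ((1 17 14 4 12 15 18 11 13 8 16 10))^(-1)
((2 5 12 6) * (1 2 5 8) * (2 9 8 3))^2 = (1 8 9)(5 6 12)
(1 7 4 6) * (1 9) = (1 7 4 6 9) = [0, 7, 2, 3, 6, 5, 9, 4, 8, 1]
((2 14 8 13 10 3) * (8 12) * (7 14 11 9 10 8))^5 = (7 12 14)(8 13)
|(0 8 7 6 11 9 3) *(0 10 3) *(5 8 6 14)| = |(0 6 11 9)(3 10)(5 8 7 14)| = 4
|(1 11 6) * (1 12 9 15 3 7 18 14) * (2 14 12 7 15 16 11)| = 42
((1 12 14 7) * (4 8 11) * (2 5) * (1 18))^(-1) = ((1 12 14 7 18)(2 5)(4 8 11))^(-1) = (1 18 7 14 12)(2 5)(4 11 8)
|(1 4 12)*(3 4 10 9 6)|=|(1 10 9 6 3 4 12)|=7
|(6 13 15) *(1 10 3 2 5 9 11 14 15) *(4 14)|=|(1 10 3 2 5 9 11 4 14 15 6 13)|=12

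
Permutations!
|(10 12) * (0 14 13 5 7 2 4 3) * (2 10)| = |(0 14 13 5 7 10 12 2 4 3)| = 10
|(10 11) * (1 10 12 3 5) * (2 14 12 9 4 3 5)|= |(1 10 11 9 4 3 2 14 12 5)|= 10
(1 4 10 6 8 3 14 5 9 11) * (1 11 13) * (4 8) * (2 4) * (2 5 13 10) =(1 8 3 14 13)(2 4)(5 9 10 6) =[0, 8, 4, 14, 2, 9, 5, 7, 3, 10, 6, 11, 12, 1, 13]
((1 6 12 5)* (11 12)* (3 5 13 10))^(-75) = ((1 6 11 12 13 10 3 5))^(-75) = (1 10 11 5 13 6 3 12)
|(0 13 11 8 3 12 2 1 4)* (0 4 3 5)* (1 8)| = |(0 13 11 1 3 12 2 8 5)| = 9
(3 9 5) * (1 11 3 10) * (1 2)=(1 11 3 9 5 10 2)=[0, 11, 1, 9, 4, 10, 6, 7, 8, 5, 2, 3]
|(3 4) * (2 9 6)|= 6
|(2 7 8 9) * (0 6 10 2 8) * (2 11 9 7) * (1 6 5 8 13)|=|(0 5 8 7)(1 6 10 11 9 13)|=12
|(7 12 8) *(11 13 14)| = 3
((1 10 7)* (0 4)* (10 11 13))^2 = ((0 4)(1 11 13 10 7))^2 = (1 13 7 11 10)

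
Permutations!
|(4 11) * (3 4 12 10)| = |(3 4 11 12 10)| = 5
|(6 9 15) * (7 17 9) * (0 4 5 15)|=8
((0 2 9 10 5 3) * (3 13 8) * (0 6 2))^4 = (2 13)(3 10)(5 6)(8 9)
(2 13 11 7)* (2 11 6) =(2 13 6)(7 11) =[0, 1, 13, 3, 4, 5, 2, 11, 8, 9, 10, 7, 12, 6]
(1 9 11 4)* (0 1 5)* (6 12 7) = [1, 9, 2, 3, 5, 0, 12, 6, 8, 11, 10, 4, 7] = (0 1 9 11 4 5)(6 12 7)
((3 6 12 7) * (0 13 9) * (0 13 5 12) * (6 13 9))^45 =(0 7 6 12 13 5 3)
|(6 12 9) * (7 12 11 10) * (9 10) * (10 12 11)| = |(12)(6 10 7 11 9)| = 5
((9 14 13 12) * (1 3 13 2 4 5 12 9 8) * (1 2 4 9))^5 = ((1 3 13)(2 9 14 4 5 12 8))^5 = (1 13 3)(2 12 4 9 8 5 14)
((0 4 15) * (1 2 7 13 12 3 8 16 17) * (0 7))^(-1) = (0 2 1 17 16 8 3 12 13 7 15 4)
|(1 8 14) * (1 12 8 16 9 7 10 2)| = |(1 16 9 7 10 2)(8 14 12)| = 6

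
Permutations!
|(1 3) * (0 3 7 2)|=5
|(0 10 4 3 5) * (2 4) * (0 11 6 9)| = 9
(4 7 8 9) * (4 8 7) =(8 9) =[0, 1, 2, 3, 4, 5, 6, 7, 9, 8]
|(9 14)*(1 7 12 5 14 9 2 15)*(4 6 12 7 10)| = |(1 10 4 6 12 5 14 2 15)| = 9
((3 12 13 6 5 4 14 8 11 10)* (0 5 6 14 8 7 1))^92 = (0 13 11)(1 12 8)(3 4 7)(5 14 10)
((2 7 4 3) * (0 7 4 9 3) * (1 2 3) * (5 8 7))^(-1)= (0 4 2 1 9 7 8 5)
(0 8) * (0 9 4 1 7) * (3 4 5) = (0 8 9 5 3 4 1 7) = [8, 7, 2, 4, 1, 3, 6, 0, 9, 5]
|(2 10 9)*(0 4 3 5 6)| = 15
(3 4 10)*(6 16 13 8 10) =(3 4 6 16 13 8 10) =[0, 1, 2, 4, 6, 5, 16, 7, 10, 9, 3, 11, 12, 8, 14, 15, 13]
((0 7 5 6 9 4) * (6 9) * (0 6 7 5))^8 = (0 9 6)(4 7 5)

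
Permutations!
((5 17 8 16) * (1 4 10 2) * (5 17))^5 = ((1 4 10 2)(8 16 17))^5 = (1 4 10 2)(8 17 16)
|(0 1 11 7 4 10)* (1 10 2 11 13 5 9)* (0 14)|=|(0 10 14)(1 13 5 9)(2 11 7 4)|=12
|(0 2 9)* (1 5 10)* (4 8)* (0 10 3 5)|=10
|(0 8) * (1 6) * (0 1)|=4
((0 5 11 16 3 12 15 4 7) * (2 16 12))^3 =((0 5 11 12 15 4 7)(2 16 3))^3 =(16)(0 12 7 11 4 5 15)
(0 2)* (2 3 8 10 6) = [3, 1, 0, 8, 4, 5, 2, 7, 10, 9, 6] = (0 3 8 10 6 2)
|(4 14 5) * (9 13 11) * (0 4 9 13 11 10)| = 8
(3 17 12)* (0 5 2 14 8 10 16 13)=(0 5 2 14 8 10 16 13)(3 17 12)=[5, 1, 14, 17, 4, 2, 6, 7, 10, 9, 16, 11, 3, 0, 8, 15, 13, 12]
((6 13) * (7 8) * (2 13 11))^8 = ((2 13 6 11)(7 8))^8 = (13)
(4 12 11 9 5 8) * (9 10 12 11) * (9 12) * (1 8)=[0, 8, 2, 3, 11, 1, 6, 7, 4, 5, 9, 10, 12]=(12)(1 8 4 11 10 9 5)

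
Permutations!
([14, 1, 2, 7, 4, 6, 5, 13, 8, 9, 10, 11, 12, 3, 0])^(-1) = (0 14)(3 13 7)(5 6)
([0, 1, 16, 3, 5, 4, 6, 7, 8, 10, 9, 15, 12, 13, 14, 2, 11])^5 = (2 16 11 15)(4 5)(9 10)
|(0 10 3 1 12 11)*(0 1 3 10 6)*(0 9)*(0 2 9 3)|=|(0 6 3)(1 12 11)(2 9)|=6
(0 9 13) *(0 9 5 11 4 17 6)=(0 5 11 4 17 6)(9 13)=[5, 1, 2, 3, 17, 11, 0, 7, 8, 13, 10, 4, 12, 9, 14, 15, 16, 6]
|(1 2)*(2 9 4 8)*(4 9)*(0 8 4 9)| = 5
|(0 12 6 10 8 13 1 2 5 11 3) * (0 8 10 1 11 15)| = |(0 12 6 1 2 5 15)(3 8 13 11)| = 28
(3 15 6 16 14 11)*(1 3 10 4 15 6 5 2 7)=[0, 3, 7, 6, 15, 2, 16, 1, 8, 9, 4, 10, 12, 13, 11, 5, 14]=(1 3 6 16 14 11 10 4 15 5 2 7)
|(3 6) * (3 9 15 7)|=5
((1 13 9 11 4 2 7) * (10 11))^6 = (1 2 11 9)(4 10 13 7)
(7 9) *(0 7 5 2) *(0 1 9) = (0 7)(1 9 5 2) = [7, 9, 1, 3, 4, 2, 6, 0, 8, 5]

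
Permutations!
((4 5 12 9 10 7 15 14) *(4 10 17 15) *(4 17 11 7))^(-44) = ((4 5 12 9 11 7 17 15 14 10))^(-44) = (4 17 12 14 11)(5 15 9 10 7)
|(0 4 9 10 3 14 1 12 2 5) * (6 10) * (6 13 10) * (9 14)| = |(0 4 14 1 12 2 5)(3 9 13 10)| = 28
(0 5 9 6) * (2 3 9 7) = (0 5 7 2 3 9 6) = [5, 1, 3, 9, 4, 7, 0, 2, 8, 6]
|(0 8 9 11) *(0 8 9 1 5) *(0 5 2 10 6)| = |(0 9 11 8 1 2 10 6)| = 8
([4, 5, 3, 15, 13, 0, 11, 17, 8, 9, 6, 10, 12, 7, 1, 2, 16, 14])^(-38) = [13, 0, 3, 15, 7, 4, 11, 14, 8, 9, 6, 10, 12, 17, 5, 2, 16, 1]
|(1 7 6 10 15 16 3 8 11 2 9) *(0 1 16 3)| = 12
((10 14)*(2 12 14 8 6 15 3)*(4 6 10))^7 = (15)(8 10)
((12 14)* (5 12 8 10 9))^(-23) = (5 12 14 8 10 9)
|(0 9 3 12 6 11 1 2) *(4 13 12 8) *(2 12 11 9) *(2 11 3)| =|(0 11 1 12 6 9 2)(3 8 4 13)| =28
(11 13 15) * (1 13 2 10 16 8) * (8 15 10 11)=[0, 13, 11, 3, 4, 5, 6, 7, 1, 9, 16, 2, 12, 10, 14, 8, 15]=(1 13 10 16 15 8)(2 11)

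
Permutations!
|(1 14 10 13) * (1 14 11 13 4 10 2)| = 10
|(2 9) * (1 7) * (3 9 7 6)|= |(1 6 3 9 2 7)|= 6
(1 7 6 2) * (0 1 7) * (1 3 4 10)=(0 3 4 10 1)(2 7 6)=[3, 0, 7, 4, 10, 5, 2, 6, 8, 9, 1]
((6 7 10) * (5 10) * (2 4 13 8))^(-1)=((2 4 13 8)(5 10 6 7))^(-1)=(2 8 13 4)(5 7 6 10)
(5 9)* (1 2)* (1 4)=(1 2 4)(5 9)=[0, 2, 4, 3, 1, 9, 6, 7, 8, 5]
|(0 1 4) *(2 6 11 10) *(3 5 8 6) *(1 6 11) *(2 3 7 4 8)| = 11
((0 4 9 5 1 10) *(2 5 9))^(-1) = (0 10 1 5 2 4)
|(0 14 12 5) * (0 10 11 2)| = 7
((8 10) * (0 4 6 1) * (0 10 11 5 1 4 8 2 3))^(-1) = (0 3 2 10 1 5 11 8)(4 6)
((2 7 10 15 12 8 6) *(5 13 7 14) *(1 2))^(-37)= ((1 2 14 5 13 7 10 15 12 8 6))^(-37)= (1 15 5 6 10 14 8 7 2 12 13)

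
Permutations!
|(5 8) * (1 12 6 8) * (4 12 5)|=4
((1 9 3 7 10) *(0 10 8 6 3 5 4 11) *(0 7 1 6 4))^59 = (0 3 5 6 9 10 1)(4 8 7 11)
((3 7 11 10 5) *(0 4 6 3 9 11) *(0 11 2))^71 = (0 4 6 3 7 11 10 5 9 2) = ((0 4 6 3 7 11 10 5 9 2))^71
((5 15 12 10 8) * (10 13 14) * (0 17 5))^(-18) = (17)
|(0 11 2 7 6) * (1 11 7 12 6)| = |(0 7 1 11 2 12 6)| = 7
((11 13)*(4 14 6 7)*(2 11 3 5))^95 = (4 7 6 14)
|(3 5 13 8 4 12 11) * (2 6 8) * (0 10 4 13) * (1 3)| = 8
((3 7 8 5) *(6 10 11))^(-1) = (3 5 8 7)(6 11 10)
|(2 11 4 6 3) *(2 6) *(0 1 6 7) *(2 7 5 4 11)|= |(11)(0 1 6 3 5 4 7)|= 7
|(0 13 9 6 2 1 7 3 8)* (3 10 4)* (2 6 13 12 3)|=20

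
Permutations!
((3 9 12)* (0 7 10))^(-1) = (0 10 7)(3 12 9)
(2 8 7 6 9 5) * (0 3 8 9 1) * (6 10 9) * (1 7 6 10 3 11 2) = (0 11 2 10 9 5 1)(3 8 6 7) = [11, 0, 10, 8, 4, 1, 7, 3, 6, 5, 9, 2]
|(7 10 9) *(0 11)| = 6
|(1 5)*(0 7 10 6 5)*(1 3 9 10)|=15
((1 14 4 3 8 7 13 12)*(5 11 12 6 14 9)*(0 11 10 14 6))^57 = ((0 11 12 1 9 5 10 14 4 3 8 7 13))^57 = (0 5 8 12 14 13 9 3 11 10 7 1 4)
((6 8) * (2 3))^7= ((2 3)(6 8))^7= (2 3)(6 8)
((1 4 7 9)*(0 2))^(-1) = (0 2)(1 9 7 4)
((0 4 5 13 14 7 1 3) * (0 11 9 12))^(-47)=((0 4 5 13 14 7 1 3 11 9 12))^(-47)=(0 11 7 5 12 3 14 4 9 1 13)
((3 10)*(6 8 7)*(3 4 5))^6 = ((3 10 4 5)(6 8 7))^6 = (3 4)(5 10)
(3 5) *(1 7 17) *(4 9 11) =[0, 7, 2, 5, 9, 3, 6, 17, 8, 11, 10, 4, 12, 13, 14, 15, 16, 1] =(1 7 17)(3 5)(4 9 11)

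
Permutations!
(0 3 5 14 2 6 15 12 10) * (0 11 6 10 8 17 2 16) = [3, 1, 10, 5, 4, 14, 15, 7, 17, 9, 11, 6, 8, 13, 16, 12, 0, 2] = (0 3 5 14 16)(2 10 11 6 15 12 8 17)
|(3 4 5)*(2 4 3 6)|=|(2 4 5 6)|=4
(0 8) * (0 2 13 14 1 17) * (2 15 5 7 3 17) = [8, 2, 13, 17, 4, 7, 6, 3, 15, 9, 10, 11, 12, 14, 1, 5, 16, 0] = (0 8 15 5 7 3 17)(1 2 13 14)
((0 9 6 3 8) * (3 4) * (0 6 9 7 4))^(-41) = (9)(0 7 4 3 8 6)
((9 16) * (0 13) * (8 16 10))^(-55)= (0 13)(8 16 9 10)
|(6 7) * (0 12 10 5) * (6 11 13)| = 4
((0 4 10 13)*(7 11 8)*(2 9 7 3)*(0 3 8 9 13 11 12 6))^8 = ((0 4 10 11 9 7 12 6)(2 13 3))^8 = (2 3 13)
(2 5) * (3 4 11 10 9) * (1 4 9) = [0, 4, 5, 9, 11, 2, 6, 7, 8, 3, 1, 10] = (1 4 11 10)(2 5)(3 9)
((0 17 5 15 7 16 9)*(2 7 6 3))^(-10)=((0 17 5 15 6 3 2 7 16 9))^(-10)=(17)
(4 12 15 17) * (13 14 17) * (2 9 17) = (2 9 17 4 12 15 13 14) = [0, 1, 9, 3, 12, 5, 6, 7, 8, 17, 10, 11, 15, 14, 2, 13, 16, 4]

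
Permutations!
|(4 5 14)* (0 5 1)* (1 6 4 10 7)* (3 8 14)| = |(0 5 3 8 14 10 7 1)(4 6)| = 8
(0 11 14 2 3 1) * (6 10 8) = [11, 0, 3, 1, 4, 5, 10, 7, 6, 9, 8, 14, 12, 13, 2] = (0 11 14 2 3 1)(6 10 8)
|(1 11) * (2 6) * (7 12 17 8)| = 4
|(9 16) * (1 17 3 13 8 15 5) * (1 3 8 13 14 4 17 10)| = 14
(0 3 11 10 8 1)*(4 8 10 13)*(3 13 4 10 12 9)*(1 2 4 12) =(0 13 10 1)(2 4 8)(3 11 12 9) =[13, 0, 4, 11, 8, 5, 6, 7, 2, 3, 1, 12, 9, 10]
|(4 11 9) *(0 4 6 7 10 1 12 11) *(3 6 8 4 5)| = 12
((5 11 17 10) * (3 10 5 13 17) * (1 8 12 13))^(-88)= (1 12 17 11 10 8 13 5 3)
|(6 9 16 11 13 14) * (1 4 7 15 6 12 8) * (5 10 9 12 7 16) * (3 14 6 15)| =24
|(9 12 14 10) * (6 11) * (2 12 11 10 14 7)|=|(14)(2 12 7)(6 10 9 11)|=12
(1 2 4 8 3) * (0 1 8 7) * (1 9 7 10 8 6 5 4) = [9, 2, 1, 6, 10, 4, 5, 0, 3, 7, 8] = (0 9 7)(1 2)(3 6 5 4 10 8)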